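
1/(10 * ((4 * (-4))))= -1/160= -0.01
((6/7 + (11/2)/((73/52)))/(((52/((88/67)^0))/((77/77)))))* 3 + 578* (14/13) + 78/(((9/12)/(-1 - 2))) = 2064226/6643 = 310.74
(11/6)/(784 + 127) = 0.00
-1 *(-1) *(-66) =-66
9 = 9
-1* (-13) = 13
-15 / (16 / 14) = -105 / 8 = -13.12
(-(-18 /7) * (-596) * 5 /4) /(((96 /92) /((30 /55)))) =-154215 /154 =-1001.40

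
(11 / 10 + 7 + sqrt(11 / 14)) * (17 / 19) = 17 * sqrt(154) / 266 + 1377 / 190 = 8.04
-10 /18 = -0.56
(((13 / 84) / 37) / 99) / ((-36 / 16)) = -13 / 692307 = -0.00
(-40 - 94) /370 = -0.36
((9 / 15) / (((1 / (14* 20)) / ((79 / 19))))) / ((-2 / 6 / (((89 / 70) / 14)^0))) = -2095.58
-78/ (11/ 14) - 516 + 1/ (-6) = -40619/ 66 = -615.44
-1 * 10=-10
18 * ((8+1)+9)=324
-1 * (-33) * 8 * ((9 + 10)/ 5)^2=95304/ 25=3812.16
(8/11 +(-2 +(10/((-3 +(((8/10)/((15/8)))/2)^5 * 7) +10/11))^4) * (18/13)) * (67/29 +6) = 220932490548791641282755124088815764032807736505148/36584652646426079242165744969668861625179574627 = 6038.94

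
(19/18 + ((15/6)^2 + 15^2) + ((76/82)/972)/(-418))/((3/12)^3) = 1629380000/109593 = 14867.56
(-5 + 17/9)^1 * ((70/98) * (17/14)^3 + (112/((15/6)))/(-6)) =1782821/92610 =19.25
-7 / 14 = -0.50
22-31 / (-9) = 229 / 9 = 25.44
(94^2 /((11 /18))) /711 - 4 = 14196 /869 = 16.34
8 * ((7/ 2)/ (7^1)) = 4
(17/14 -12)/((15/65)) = -1963/42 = -46.74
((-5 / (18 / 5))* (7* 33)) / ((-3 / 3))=1925 / 6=320.83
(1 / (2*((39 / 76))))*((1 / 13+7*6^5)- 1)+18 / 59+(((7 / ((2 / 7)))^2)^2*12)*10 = 863270099761 / 19942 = 43289043.21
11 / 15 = 0.73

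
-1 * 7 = -7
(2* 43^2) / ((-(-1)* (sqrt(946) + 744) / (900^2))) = 222856272000 / 55259 -299538000* sqrt(946) / 55259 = 3866218.13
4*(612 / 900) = 68 / 25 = 2.72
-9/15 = -3/5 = -0.60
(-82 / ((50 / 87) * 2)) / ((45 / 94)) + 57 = -34508 / 375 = -92.02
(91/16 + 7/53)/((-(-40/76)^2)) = -356307/16960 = -21.01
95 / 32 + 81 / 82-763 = -995865 / 1312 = -759.04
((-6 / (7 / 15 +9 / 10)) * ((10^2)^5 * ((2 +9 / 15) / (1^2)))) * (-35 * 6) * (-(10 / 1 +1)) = -10810800000000000 / 41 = -263678048780487.80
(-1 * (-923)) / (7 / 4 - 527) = -3692 / 2101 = -1.76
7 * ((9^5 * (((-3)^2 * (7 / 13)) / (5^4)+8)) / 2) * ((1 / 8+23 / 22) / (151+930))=2770013567727 / 1545830000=1791.93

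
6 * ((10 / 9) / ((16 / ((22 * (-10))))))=-275 / 3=-91.67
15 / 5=3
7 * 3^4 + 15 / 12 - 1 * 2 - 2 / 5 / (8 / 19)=5653 / 10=565.30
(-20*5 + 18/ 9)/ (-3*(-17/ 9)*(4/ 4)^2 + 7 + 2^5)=-147/ 67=-2.19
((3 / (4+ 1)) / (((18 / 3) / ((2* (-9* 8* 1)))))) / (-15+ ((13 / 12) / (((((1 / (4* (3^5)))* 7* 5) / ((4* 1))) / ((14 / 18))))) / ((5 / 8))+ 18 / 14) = -105 / 992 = -0.11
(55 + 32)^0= 1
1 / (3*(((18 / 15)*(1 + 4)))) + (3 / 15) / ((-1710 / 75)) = 8 / 171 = 0.05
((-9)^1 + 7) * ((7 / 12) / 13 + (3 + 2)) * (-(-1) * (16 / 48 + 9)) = -11018 / 117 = -94.17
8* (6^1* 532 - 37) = 25240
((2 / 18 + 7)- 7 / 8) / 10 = 449 / 720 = 0.62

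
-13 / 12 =-1.08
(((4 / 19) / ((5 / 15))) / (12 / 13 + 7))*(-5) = -780 / 1957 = -0.40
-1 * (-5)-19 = -14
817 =817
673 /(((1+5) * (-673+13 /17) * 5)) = -11441 /342840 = -0.03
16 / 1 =16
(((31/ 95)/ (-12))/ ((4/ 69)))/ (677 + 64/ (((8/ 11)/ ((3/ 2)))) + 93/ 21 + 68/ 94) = -234577/ 407141120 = -0.00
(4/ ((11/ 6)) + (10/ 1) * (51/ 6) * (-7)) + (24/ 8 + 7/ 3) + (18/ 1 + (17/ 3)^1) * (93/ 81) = -499238/ 891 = -560.31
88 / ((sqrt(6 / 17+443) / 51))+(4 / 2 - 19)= -17+4488 * sqrt(128129) / 7537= 196.15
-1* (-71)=71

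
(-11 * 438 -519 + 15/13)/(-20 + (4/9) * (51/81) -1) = 16855938/65455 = 257.52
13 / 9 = 1.44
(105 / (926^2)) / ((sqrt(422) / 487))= 51135*sqrt(422) / 361854872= 0.00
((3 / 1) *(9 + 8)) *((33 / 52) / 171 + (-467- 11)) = -24377.81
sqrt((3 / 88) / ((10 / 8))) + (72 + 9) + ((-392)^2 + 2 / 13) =sqrt(330) / 110 + 1998687 / 13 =153745.32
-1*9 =-9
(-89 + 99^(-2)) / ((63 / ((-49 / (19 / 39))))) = 79378208 / 558657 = 142.09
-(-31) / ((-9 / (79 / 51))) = -2449 / 459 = -5.34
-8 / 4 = -2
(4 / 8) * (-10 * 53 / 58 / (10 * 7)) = -53 / 812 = -0.07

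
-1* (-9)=9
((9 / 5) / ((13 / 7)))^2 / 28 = 567 / 16900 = 0.03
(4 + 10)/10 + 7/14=19/10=1.90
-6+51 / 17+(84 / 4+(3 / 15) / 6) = 541 / 30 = 18.03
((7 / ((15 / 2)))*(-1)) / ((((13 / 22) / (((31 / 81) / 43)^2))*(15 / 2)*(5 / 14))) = -8287664 / 177420101625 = -0.00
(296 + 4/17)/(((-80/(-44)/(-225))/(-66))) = 41131530/17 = 2419501.76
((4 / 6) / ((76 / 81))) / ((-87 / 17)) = -153 / 1102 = -0.14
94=94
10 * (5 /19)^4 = 6250 /130321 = 0.05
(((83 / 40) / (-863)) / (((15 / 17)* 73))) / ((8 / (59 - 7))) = -18343 / 75598800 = -0.00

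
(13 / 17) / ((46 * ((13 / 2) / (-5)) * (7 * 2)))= -5 / 5474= -0.00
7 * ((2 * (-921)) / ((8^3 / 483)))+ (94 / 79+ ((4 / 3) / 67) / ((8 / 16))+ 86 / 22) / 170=-2719503110573 / 223576320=-12163.65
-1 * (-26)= 26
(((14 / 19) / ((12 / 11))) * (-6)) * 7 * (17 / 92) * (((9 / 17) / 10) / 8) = -4851 / 139840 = -0.03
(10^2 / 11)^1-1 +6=155 / 11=14.09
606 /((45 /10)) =404 /3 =134.67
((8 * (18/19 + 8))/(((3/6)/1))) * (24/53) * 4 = 261120/1007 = 259.30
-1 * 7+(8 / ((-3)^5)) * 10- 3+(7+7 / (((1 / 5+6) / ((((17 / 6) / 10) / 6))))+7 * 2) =10.72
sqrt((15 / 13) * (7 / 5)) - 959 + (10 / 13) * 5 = -12417 / 13 + sqrt(273) / 13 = -953.88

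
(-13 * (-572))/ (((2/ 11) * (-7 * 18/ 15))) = -102245/ 21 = -4868.81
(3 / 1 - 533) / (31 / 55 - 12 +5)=14575 / 177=82.34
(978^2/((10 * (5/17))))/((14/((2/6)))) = 1355019/175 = 7742.97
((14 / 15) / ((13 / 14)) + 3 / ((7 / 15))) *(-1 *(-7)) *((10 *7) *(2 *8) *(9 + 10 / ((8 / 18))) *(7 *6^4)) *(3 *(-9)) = -5845770798336 / 13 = -449674676795.08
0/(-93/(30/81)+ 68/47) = 0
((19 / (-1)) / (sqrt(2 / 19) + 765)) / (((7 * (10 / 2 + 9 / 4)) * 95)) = -11628 / 2257212419 + 4 * sqrt(38) / 11286062095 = -0.00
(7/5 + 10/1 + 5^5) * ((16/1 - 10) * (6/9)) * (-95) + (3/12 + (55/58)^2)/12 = -1191831.90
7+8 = 15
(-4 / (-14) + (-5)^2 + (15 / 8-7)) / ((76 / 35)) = 5645 / 608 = 9.28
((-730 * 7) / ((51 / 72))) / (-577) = 122640 / 9809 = 12.50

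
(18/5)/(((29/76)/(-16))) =-21888/145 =-150.95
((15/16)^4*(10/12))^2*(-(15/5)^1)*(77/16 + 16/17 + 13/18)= -37619912109375/4672924418048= -8.05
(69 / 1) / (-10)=-69 / 10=-6.90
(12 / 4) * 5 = 15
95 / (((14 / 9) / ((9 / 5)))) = 1539 / 14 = 109.93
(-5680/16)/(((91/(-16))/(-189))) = -153360/13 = -11796.92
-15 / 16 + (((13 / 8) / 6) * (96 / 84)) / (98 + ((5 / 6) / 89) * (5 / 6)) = -32860713 / 35169904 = -0.93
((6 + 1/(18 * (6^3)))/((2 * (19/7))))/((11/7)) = 1143121/1625184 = 0.70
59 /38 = 1.55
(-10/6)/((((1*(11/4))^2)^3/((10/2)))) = -102400/5314683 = -0.02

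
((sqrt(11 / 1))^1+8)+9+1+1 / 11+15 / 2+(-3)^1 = sqrt(11)+497 / 22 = 25.91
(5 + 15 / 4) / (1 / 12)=105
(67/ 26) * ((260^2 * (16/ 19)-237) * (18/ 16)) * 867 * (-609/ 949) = -342932399716473/ 3750448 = -91437716.17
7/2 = 3.50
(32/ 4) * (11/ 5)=88/ 5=17.60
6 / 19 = 0.32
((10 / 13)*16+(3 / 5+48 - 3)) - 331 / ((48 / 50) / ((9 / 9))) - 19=-305.88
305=305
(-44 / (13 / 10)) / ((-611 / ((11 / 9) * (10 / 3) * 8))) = 387200 / 214461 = 1.81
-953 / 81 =-11.77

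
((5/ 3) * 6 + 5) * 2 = 30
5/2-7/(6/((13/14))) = 17/12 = 1.42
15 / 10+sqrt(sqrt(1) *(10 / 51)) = sqrt(510) / 51+3 / 2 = 1.94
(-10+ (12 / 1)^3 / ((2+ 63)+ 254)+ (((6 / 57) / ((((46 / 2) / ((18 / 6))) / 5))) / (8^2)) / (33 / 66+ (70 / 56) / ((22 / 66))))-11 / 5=-642970883 / 94794040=-6.78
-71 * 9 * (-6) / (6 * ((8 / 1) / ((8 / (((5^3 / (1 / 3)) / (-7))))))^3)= -24353 / 5859375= -0.00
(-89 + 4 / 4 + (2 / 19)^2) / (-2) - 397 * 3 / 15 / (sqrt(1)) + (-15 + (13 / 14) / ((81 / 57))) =-49.75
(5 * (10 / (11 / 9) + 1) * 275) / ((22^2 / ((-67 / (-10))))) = 169175 / 968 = 174.77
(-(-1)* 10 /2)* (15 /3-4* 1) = 5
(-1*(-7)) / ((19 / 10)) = 70 / 19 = 3.68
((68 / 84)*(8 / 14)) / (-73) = -68 / 10731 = -0.01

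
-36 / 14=-18 / 7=-2.57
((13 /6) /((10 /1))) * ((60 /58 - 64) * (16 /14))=-47476 /3045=-15.59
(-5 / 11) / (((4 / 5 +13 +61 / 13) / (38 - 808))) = 11375 / 601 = 18.93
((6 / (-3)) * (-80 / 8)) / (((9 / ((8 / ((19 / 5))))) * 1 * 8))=100 / 171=0.58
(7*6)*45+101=1991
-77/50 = -1.54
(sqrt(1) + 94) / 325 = 19 / 65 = 0.29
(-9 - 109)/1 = -118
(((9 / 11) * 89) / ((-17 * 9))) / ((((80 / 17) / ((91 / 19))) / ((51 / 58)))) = -413049 / 969760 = -0.43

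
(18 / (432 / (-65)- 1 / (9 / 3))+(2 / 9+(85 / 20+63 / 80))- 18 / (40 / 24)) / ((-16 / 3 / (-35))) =-55693603 / 1045248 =-53.28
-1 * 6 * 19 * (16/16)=-114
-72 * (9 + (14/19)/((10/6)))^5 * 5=-41811400199826504/1547561875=-27017595.14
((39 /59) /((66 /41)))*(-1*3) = -1599 /1298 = -1.23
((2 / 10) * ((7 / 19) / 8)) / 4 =7 / 3040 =0.00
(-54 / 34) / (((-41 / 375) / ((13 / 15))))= 8775 / 697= 12.59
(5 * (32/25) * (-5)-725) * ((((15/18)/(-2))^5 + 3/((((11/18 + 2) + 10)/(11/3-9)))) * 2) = 54786354187/28242432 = 1939.86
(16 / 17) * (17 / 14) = 1.14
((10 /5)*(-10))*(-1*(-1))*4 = -80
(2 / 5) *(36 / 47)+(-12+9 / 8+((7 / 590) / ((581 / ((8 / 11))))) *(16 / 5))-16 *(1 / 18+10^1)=-781357047859 / 4557148200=-171.46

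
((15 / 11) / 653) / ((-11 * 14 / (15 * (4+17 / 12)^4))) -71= -181399941913 / 2548643328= -71.18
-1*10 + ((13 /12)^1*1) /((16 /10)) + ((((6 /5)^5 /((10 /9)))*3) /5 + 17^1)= 67655821 /7500000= 9.02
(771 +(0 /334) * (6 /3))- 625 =146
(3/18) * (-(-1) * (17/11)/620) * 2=17/20460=0.00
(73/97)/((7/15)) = 1095/679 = 1.61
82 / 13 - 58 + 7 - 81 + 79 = -607 / 13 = -46.69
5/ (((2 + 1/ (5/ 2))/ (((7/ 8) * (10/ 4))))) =4.56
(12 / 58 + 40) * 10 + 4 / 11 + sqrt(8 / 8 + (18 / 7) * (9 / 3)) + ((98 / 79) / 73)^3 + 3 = sqrt(427) / 7 + 24806141177804027 / 61184376299497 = 408.38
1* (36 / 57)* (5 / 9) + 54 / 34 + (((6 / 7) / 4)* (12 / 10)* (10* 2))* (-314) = -10940423 / 6783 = -1612.92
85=85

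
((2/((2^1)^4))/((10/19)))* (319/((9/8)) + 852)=9709/36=269.69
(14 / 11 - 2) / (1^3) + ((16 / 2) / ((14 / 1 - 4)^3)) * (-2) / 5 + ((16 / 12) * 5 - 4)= 39934 / 20625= 1.94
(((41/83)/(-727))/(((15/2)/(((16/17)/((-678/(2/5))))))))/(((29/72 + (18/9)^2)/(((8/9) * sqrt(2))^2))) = 1343488/74408775532425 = 0.00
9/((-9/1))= -1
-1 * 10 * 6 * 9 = -540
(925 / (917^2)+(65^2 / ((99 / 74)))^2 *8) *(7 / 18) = 657575349369085925 / 21192565086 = 31028586.99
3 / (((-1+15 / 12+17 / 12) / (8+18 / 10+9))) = 846 / 25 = 33.84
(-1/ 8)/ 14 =-1/ 112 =-0.01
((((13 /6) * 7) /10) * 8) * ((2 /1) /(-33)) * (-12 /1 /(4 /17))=37.50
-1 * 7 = -7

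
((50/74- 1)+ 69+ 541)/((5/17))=383486/185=2072.90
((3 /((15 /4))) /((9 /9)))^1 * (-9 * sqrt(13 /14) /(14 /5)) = -9 * sqrt(182) /49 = -2.48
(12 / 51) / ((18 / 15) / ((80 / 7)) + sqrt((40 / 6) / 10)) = 0.26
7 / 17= 0.41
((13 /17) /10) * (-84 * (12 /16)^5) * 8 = -66339 /5440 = -12.19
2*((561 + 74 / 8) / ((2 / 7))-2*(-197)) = 19119 / 4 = 4779.75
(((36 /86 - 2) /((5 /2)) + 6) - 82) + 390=67374 /215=313.37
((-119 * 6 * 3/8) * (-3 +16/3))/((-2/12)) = 3748.50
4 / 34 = 2 / 17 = 0.12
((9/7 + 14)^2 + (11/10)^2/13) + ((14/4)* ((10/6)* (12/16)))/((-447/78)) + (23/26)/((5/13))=558284709/2372825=235.28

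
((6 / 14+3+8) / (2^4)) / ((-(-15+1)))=5 / 98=0.05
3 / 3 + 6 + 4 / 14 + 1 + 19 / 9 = 655 / 63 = 10.40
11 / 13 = 0.85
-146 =-146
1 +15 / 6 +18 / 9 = 11 / 2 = 5.50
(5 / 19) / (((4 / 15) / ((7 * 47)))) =24675 / 76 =324.67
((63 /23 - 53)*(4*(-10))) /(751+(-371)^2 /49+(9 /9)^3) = 46240 /81903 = 0.56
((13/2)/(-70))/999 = -13/139860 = -0.00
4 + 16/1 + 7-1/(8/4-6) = 109/4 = 27.25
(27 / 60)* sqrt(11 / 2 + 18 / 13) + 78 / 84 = 13 / 14 + 9* sqrt(4654) / 520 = 2.11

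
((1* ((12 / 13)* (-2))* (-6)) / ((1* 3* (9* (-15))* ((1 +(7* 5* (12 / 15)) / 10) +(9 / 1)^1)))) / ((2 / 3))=-1 / 312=-0.00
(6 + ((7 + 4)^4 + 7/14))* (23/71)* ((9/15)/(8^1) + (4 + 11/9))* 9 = 256981599/1136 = 226216.20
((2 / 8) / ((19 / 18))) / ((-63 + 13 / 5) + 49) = -15 / 722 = -0.02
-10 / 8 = -5 / 4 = -1.25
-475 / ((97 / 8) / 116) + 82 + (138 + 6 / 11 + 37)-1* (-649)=-3881516 / 1067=-3637.78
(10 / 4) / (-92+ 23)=-5 / 138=-0.04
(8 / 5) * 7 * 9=504 / 5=100.80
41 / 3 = 13.67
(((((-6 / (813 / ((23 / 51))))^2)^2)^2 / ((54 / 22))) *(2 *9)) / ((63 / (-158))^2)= 11010309018677106688 / 15853242007985059437343795318942096227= 0.00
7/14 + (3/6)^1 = 1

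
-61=-61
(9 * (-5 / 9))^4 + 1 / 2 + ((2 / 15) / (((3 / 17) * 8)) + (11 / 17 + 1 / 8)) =3833363 / 6120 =626.37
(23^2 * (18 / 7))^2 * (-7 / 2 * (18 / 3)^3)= -9792196272 / 7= -1398885181.71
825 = 825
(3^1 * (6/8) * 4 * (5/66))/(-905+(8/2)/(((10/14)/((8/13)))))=-975/1289222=-0.00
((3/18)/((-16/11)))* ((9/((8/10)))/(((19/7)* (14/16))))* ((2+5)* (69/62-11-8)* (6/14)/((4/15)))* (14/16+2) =189389475/603136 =314.01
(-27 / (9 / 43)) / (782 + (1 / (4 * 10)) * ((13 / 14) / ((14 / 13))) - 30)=-337120 / 1965283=-0.17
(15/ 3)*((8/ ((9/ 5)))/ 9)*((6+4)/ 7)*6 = 4000/ 189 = 21.16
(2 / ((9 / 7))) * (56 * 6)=522.67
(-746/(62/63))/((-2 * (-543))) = -7833/11222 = -0.70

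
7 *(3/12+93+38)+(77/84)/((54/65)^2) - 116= 28136303/34992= 804.08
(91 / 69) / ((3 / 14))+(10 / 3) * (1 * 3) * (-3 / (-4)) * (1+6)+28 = 35875 / 414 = 86.65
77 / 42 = 11 / 6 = 1.83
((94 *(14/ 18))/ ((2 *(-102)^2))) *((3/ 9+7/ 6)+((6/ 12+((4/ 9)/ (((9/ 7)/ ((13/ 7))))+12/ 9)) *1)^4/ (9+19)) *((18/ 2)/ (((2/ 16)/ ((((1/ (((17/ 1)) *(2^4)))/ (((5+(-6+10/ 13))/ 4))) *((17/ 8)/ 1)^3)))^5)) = -6669028418268176558025320243/ 26498949067796948044480512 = -251.67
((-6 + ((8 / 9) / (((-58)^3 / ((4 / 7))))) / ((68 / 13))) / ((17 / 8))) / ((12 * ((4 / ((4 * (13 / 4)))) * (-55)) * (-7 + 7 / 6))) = -2037408451 / 854797256775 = -0.00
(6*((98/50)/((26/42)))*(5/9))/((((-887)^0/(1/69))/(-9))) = -2058/1495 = -1.38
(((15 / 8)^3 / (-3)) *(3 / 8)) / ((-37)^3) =3375 / 207474688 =0.00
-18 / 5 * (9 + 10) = -342 / 5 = -68.40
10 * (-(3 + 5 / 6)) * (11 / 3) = -1265 / 9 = -140.56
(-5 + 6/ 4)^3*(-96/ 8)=1029/ 2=514.50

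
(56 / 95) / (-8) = -7 / 95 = -0.07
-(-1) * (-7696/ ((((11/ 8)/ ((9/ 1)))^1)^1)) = -554112/ 11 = -50373.82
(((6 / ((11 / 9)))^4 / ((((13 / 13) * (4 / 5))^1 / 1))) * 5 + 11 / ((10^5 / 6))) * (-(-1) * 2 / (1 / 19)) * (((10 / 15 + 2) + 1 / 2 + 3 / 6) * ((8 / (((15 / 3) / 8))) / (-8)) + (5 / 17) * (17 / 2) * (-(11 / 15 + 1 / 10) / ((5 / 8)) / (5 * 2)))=-1565094029577117 / 1830125000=-855184.22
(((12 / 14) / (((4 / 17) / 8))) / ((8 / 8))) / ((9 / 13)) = 42.10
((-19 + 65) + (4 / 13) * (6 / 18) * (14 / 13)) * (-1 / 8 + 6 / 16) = 11689 / 1014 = 11.53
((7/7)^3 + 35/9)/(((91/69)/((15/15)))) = 1012/273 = 3.71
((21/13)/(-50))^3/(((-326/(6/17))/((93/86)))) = 2583819/65444785250000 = 0.00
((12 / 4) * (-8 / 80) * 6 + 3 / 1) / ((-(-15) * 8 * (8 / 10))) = 1 / 80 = 0.01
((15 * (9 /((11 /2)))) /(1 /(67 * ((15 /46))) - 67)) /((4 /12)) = -814050 /740179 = -1.10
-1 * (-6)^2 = -36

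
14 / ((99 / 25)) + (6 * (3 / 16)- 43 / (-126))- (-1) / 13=40669 / 8008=5.08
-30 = -30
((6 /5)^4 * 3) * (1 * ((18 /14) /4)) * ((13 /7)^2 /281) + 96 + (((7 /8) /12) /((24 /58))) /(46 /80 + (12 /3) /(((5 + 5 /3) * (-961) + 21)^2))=7053293286082785406001 /73219348116950490000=96.33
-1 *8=-8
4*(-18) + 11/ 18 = -71.39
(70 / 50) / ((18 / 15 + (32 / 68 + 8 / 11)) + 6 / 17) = 1309 / 2572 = 0.51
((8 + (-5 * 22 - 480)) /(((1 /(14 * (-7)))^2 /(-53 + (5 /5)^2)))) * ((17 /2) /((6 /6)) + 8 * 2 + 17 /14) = 7473997440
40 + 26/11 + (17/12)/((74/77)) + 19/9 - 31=438061/29304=14.95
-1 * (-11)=11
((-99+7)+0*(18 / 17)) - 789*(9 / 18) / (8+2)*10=-486.50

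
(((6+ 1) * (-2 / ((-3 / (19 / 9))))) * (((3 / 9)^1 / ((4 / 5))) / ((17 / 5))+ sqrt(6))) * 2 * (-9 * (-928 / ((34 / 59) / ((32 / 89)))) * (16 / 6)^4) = 11930855014400 / 18750609+ 1908936802304 * sqrt(6) / 367659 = 13354383.95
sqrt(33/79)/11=sqrt(2607)/869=0.06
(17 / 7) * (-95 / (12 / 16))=-6460 / 21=-307.62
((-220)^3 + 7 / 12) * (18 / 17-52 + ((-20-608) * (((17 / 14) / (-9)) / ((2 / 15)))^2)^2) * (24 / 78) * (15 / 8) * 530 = -3702845282167204156904525 / 2750739264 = -1346127323162826.73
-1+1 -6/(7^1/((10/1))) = -60/7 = -8.57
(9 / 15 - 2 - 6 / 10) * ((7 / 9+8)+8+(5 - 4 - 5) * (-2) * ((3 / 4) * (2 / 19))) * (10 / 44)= -14885 / 1881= -7.91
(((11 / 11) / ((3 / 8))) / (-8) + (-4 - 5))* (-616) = 17248 / 3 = 5749.33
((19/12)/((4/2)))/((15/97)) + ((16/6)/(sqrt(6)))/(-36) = 1843/360 - sqrt(6)/81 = 5.09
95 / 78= 1.22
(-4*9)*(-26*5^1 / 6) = 780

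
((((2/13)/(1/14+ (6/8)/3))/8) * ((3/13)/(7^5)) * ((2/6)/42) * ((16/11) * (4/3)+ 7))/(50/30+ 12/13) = 295/13108149054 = 0.00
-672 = -672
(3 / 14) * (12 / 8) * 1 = 9 / 28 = 0.32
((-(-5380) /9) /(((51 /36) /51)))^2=463110400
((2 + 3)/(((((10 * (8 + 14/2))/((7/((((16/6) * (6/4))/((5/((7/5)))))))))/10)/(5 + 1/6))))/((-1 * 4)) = -775/288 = -2.69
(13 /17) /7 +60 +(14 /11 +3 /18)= 483403 /7854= 61.55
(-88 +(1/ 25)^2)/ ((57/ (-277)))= 5078241/ 11875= 427.64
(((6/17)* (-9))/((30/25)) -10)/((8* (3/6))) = -215/68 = -3.16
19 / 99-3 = -278 / 99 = -2.81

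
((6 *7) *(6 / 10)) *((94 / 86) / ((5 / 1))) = 5922 / 1075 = 5.51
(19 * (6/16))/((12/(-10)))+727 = 11537/16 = 721.06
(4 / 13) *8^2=256 / 13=19.69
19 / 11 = 1.73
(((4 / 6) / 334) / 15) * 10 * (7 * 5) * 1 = 70 / 1503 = 0.05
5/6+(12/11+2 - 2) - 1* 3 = -71/66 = -1.08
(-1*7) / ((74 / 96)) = -9.08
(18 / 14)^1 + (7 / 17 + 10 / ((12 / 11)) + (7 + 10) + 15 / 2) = 12625 / 357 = 35.36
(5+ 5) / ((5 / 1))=2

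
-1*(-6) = 6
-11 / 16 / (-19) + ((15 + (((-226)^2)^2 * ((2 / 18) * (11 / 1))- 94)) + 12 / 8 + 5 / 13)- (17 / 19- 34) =3188481682.25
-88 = -88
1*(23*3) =69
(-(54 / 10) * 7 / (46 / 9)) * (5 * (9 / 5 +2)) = -32319 / 230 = -140.52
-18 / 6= -3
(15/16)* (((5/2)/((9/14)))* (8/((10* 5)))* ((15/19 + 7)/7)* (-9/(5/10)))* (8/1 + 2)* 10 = -22200/19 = -1168.42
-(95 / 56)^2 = -9025 / 3136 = -2.88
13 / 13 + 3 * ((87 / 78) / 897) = 7803 / 7774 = 1.00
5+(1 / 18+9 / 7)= 799 / 126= 6.34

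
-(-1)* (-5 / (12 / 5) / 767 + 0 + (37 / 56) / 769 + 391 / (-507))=-331945195 / 429391144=-0.77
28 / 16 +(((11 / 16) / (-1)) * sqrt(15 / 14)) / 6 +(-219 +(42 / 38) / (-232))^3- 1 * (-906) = -899596820285058149 / 85649485312- 11 * sqrt(210) / 1344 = -10503236.85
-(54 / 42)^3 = -729 / 343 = -2.13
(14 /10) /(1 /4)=28 /5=5.60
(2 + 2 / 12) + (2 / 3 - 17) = -85 / 6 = -14.17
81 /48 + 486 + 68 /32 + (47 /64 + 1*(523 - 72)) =60259 /64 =941.55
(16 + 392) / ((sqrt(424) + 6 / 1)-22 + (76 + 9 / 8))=1596096 / 211985-52224* sqrt(106) / 211985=4.99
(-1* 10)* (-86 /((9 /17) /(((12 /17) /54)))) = 1720 /81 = 21.23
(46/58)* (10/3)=2.64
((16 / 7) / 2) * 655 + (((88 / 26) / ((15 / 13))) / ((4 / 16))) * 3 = 783.77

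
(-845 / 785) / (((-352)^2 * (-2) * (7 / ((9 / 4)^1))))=1521 / 1089363968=0.00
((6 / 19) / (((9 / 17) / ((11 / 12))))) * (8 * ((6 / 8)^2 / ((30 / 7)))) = 1309 / 2280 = 0.57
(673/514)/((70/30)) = 2019/3598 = 0.56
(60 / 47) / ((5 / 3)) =36 / 47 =0.77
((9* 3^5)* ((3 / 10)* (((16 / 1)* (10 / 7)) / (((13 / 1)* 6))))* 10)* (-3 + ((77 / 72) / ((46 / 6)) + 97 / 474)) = -64946610 / 12719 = -5106.27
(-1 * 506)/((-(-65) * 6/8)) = -2024/195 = -10.38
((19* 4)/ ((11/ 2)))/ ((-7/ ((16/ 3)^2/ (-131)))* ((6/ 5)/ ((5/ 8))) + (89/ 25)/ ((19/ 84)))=1155200/ 6490407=0.18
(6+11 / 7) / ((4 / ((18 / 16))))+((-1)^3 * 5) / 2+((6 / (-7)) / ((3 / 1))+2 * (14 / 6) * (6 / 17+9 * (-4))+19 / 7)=-625635 / 3808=-164.29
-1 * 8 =-8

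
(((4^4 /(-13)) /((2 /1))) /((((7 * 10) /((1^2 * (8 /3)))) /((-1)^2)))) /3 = -512 /4095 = -0.13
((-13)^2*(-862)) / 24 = -72839 / 12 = -6069.92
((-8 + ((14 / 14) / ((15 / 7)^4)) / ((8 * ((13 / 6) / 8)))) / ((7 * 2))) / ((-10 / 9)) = 875099 / 1706250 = 0.51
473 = 473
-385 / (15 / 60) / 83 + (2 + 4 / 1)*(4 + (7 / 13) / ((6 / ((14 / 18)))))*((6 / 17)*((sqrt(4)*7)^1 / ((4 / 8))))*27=6496.96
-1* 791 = -791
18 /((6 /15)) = 45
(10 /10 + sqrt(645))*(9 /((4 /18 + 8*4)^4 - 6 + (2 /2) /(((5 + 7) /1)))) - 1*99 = -2800817151381 /28291084723 + 236196*sqrt(645) /28291084723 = -99.00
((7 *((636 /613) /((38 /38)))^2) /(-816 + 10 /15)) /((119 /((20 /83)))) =-12134880 /648446902157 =-0.00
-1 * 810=-810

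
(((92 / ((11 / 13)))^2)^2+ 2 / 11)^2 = 4186484025046489372175524 / 214358881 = 19530256948143377.24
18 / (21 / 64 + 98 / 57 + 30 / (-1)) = -0.64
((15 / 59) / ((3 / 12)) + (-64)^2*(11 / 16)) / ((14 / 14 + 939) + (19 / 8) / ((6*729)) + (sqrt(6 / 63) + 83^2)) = 11152785928570638912 / 30995612923496769413 - 67835612132352*sqrt(42) / 30995612923496769413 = 0.36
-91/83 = -1.10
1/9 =0.11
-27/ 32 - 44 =-44.84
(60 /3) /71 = 20 /71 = 0.28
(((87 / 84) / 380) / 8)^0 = 1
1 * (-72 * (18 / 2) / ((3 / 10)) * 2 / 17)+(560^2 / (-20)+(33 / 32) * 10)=-4331275 / 272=-15923.81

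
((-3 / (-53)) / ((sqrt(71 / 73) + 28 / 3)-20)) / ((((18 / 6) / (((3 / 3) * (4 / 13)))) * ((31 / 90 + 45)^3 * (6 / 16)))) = -54494208000 / 3470670621032551937-69984000 * sqrt(5183) / 3470670621032551937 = -0.00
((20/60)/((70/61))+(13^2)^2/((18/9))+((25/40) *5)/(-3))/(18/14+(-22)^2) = 11994989/407640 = 29.43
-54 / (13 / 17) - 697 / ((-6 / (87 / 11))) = 242573 / 286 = 848.16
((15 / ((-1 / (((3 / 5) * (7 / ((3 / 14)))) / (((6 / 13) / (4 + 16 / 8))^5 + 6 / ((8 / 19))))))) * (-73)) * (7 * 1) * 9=2008109972232 / 21163705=94884.61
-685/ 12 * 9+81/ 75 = -51267/ 100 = -512.67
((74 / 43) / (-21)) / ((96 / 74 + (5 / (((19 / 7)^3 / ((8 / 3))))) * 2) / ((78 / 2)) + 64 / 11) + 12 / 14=34850874543 / 41330736560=0.84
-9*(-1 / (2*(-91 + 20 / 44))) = -33 / 664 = -0.05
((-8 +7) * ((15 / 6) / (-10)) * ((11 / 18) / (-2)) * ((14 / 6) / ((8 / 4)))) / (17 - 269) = 11 / 31104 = 0.00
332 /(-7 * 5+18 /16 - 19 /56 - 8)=-4648 /591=-7.86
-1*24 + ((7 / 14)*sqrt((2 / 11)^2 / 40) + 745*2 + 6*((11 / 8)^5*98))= sqrt(10) / 220 + 35683969 / 8192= 4355.97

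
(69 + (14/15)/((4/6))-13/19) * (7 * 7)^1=324527/95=3416.07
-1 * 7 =-7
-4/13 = -0.31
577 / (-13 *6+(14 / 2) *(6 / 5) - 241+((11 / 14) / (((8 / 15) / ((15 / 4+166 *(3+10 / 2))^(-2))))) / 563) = -322639581690265 / 173677390073692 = -1.86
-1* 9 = -9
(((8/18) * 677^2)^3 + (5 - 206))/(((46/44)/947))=128376238343831273680478/16767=7656482277320407567.27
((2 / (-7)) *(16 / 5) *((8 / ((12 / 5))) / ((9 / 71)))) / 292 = -1136 / 13797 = -0.08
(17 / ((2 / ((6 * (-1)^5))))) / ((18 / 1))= -2.83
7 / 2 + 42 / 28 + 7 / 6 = 37 / 6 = 6.17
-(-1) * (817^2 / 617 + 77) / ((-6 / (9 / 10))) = -1072497 / 6170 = -173.82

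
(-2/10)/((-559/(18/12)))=0.00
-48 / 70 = -24 / 35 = -0.69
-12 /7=-1.71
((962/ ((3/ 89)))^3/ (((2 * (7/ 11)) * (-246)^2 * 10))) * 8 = 3451897771569676/ 14296905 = 241443709.08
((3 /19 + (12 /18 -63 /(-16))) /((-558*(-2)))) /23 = 0.00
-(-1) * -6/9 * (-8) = 16/3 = 5.33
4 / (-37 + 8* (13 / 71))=-0.11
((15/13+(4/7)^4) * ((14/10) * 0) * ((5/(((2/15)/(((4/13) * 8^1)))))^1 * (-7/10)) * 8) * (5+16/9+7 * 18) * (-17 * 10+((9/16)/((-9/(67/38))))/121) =0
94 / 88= 47 / 44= 1.07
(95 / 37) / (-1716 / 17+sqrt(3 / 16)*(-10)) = -3695120 / 145002371+274550*sqrt(3) / 435007113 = -0.02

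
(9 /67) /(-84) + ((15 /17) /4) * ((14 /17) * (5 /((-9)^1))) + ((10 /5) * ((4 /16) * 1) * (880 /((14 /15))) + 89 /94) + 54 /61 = 2206408425713 /4663152564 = 473.16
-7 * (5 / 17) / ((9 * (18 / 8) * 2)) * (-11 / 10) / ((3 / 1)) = 77 / 4131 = 0.02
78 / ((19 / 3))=234 / 19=12.32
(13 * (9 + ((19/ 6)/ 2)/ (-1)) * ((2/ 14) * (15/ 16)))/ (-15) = -1157/ 1344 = -0.86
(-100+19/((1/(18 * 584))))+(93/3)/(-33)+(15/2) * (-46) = 6576308/33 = 199282.06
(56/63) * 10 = 80/9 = 8.89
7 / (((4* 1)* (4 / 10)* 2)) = 35 / 16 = 2.19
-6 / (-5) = 6 / 5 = 1.20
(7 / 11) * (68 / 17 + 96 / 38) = 868 / 209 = 4.15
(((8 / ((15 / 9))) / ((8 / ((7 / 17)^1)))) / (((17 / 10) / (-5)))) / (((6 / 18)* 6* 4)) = -105 / 1156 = -0.09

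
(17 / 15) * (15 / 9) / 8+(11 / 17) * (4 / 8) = 685 / 1224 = 0.56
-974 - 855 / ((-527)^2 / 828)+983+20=7346201 / 277729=26.45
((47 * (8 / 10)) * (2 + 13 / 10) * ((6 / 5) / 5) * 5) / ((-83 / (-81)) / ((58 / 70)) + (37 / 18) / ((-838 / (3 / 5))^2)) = 61403636710944 / 510005139565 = 120.40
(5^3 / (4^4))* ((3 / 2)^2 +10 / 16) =2875 / 2048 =1.40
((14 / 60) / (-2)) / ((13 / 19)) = -133 / 780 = -0.17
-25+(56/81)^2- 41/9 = -190778/6561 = -29.08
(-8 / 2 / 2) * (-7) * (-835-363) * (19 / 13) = -318668 / 13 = -24512.92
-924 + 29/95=-87751/95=-923.69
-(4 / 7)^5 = -1024 / 16807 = -0.06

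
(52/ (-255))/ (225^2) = -52/ 12909375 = -0.00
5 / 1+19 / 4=39 / 4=9.75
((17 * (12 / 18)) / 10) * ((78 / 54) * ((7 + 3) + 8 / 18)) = 20774 / 1215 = 17.10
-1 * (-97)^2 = -9409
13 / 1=13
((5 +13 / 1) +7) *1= 25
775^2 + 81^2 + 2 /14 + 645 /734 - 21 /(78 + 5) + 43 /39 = 10098570159829 /16631706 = 607187.87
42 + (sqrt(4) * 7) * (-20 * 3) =-798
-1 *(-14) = 14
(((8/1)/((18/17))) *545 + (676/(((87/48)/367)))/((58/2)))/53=66892708/401157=166.75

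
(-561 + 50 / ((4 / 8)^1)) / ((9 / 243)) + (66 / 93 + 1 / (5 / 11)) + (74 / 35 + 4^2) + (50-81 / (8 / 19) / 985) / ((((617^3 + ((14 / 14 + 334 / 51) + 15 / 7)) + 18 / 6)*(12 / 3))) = -7126892139359125022983 / 573547874086100480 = -12425.98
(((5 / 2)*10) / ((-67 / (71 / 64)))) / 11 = -1775 / 47168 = -0.04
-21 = -21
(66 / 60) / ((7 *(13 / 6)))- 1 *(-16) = 7313 / 455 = 16.07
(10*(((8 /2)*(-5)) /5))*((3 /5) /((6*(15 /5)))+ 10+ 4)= -1684 /3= -561.33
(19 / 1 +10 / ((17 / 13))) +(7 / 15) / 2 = 13709 / 510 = 26.88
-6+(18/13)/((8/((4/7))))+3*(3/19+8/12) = -5926/1729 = -3.43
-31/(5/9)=-279/5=-55.80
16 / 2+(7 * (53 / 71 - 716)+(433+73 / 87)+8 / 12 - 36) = -28415861 / 6177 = -4600.27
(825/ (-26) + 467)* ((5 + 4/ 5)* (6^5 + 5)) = 2553669733/ 130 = 19643613.33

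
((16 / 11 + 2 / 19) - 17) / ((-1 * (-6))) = -3227 / 1254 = -2.57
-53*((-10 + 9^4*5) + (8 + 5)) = -1738824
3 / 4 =0.75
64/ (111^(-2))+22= 788566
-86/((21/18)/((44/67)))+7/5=-110237/2345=-47.01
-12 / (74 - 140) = 2 / 11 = 0.18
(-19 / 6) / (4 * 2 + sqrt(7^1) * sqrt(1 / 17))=-1292 / 3243 + 19 * sqrt(119) / 6486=-0.37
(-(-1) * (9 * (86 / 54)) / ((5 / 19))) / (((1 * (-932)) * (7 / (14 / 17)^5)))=-15692936 / 4962400215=-0.00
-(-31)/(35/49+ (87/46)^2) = 459172/63563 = 7.22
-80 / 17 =-4.71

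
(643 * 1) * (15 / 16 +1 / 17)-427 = 58109 / 272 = 213.64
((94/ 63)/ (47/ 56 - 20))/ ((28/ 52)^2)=-127088/ 473193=-0.27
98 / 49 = 2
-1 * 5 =-5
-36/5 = -7.20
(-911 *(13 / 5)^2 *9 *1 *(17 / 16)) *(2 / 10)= -23555727 / 2000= -11777.86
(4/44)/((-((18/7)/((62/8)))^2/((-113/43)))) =5321057/2452032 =2.17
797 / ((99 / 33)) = 797 / 3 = 265.67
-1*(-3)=3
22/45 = 0.49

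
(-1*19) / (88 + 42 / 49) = -133 / 622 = -0.21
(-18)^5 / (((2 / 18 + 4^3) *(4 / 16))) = -68024448 / 577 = -117893.32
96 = 96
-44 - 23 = -67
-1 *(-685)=685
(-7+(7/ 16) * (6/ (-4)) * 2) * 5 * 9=-5985/ 16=-374.06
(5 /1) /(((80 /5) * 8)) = 5 /128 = 0.04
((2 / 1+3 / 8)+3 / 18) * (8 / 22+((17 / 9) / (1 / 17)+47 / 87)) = 2890973 / 34452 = 83.91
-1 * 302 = -302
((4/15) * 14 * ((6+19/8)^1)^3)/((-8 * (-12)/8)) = 2105341/11520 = 182.76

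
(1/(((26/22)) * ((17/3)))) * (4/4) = 33/221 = 0.15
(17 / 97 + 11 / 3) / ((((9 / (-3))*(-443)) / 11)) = 12298 / 386739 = 0.03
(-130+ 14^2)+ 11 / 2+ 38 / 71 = 10229 / 142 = 72.04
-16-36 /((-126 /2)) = -108 /7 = -15.43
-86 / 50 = -43 / 25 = -1.72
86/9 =9.56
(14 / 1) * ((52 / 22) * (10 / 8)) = 455 / 11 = 41.36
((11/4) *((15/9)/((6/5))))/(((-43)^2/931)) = 256025/133128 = 1.92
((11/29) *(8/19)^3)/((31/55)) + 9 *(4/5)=7.25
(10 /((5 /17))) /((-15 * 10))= -17 /75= -0.23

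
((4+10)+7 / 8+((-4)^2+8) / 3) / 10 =183 / 80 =2.29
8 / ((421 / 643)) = 5144 / 421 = 12.22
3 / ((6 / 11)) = 11 / 2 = 5.50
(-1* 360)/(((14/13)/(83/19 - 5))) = 28080/133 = 211.13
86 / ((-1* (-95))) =86 / 95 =0.91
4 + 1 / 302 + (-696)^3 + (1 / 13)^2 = -337153531.99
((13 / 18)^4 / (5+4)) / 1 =0.03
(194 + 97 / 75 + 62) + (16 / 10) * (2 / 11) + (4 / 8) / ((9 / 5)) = 1276417 / 4950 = 257.86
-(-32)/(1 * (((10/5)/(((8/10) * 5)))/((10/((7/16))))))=10240/7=1462.86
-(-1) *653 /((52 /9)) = 5877 /52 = 113.02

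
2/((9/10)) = 20/9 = 2.22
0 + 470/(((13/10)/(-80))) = -28923.08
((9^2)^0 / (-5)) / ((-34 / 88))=44 / 85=0.52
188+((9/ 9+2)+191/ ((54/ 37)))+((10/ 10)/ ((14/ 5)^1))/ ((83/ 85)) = 5054918/ 15687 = 322.24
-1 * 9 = -9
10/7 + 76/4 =143/7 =20.43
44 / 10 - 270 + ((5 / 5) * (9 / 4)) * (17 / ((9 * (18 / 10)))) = -47383 / 180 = -263.24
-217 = -217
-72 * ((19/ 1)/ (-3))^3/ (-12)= -1524.22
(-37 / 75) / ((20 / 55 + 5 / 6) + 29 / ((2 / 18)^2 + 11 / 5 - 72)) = -11503448 / 18221075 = -0.63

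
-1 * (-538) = 538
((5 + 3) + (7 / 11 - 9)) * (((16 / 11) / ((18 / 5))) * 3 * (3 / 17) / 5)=-32 / 2057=-0.02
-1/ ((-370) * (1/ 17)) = 17/ 370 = 0.05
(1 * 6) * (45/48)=5.62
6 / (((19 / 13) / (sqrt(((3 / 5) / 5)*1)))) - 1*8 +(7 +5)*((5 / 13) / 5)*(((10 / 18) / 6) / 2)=-931 / 117 +78*sqrt(3) / 95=-6.54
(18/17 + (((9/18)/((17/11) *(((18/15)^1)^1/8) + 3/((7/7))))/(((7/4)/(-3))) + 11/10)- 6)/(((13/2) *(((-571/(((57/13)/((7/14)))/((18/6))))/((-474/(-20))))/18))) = 1.38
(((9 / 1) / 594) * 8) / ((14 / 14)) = 4 / 33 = 0.12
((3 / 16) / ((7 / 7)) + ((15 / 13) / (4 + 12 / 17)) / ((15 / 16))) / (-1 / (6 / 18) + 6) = 0.15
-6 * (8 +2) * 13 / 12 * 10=-650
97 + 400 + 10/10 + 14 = 512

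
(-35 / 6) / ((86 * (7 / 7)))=-35 / 516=-0.07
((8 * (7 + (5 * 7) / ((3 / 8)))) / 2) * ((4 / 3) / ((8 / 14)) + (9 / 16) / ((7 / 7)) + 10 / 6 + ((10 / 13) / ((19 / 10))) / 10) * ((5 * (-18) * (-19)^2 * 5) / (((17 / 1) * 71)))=-7802574675 / 31382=-248632.17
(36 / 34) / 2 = 9 / 17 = 0.53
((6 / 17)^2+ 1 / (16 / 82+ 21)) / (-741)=-43133 / 186095481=-0.00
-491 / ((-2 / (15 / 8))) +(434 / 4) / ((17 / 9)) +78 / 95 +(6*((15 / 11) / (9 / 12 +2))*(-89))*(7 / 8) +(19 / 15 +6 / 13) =7038529417 / 24387792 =288.61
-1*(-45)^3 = 91125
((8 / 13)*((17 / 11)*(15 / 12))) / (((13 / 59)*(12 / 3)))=5015 / 3718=1.35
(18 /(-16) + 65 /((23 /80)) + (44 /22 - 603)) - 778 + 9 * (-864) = -1643127 /184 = -8930.04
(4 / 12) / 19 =1 / 57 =0.02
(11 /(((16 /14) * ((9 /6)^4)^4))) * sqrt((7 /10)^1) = 315392 * sqrt(70) /215233605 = 0.01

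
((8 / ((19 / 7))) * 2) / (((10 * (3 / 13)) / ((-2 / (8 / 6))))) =-364 / 95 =-3.83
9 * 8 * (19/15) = 456/5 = 91.20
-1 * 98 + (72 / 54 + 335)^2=1017199 / 9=113022.11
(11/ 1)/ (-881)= -11/ 881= -0.01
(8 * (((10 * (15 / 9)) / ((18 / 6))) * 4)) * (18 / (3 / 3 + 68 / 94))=150400 / 81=1856.79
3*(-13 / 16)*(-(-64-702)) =-14937 / 8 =-1867.12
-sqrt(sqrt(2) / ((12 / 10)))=-sqrt(15)*2^(3 / 4) / 6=-1.09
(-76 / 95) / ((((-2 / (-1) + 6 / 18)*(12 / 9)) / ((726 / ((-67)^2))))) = -6534 / 157115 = -0.04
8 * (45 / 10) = 36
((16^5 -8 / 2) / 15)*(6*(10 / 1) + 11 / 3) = 22253028 / 5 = 4450605.60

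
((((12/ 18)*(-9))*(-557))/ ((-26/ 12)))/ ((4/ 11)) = -4241.77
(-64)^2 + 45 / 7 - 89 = 28094 / 7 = 4013.43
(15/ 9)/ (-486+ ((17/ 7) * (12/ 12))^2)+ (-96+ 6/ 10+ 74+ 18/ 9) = -19.40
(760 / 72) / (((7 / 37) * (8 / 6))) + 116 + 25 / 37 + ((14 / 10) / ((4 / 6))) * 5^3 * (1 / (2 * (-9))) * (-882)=40469333 / 3108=13021.02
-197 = -197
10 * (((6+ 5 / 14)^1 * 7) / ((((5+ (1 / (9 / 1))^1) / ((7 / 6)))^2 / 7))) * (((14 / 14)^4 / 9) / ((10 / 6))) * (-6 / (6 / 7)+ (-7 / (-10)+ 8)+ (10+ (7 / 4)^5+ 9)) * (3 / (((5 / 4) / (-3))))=-156619170351 / 54169600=-2891.27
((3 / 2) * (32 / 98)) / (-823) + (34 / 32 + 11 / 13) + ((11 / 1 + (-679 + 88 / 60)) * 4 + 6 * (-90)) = -403156393067 / 125820240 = -3204.23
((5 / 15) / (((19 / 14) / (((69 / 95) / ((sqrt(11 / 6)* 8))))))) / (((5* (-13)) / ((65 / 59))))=-161* sqrt(66) / 4685780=-0.00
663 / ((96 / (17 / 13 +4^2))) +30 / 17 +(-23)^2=353761 / 544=650.30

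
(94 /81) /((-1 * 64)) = -47 /2592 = -0.02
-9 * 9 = -81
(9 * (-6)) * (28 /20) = -378 /5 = -75.60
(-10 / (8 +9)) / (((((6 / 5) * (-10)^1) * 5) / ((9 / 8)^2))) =27 / 2176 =0.01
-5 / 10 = -1 / 2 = -0.50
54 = 54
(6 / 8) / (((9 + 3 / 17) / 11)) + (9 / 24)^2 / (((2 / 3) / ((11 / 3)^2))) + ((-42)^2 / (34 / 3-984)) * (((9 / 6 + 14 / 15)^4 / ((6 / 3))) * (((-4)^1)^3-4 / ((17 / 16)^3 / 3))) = 52700474680830799 / 22364369040000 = 2356.45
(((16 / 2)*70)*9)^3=128024064000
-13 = -13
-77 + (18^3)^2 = 34012147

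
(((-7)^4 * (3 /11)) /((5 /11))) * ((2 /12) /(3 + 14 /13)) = 31213 /530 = 58.89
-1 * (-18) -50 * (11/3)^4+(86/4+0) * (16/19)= -9001.55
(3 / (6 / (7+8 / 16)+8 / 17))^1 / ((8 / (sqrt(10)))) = 85* sqrt(10) / 288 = 0.93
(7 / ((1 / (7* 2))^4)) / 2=134456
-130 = -130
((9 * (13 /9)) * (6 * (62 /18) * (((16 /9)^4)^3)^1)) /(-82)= -113434415614394368 /34738832987163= -3265.35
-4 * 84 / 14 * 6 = -144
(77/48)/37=77/1776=0.04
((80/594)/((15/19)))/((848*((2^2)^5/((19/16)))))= 0.00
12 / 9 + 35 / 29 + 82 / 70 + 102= 321892 / 3045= 105.71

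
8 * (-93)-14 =-758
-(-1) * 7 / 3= 7 / 3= 2.33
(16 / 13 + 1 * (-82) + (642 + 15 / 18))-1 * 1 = 43763 / 78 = 561.06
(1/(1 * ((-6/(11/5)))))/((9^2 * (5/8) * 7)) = -44/42525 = -0.00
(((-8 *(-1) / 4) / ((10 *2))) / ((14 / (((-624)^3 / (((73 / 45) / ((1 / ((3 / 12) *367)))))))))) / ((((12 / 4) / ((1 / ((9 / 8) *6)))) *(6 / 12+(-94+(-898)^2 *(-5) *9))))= 215973888 / 13610787894739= 0.00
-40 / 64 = -0.62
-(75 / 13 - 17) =146 / 13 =11.23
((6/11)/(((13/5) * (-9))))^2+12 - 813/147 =58345897/9018009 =6.47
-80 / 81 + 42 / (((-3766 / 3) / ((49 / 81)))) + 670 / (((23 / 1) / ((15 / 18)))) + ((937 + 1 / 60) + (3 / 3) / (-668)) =401837707297 / 418457745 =960.28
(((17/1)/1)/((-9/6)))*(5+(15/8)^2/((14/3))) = -87635/1344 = -65.20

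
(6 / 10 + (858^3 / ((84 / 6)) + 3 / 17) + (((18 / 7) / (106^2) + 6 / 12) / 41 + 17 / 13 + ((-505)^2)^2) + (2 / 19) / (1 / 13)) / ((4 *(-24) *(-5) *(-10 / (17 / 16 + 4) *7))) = -303496634260081068129 / 30950056384000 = -9806012.32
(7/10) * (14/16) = 49/80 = 0.61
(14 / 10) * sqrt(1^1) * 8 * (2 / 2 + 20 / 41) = 3416 / 205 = 16.66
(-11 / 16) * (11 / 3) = -2.52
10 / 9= 1.11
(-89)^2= 7921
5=5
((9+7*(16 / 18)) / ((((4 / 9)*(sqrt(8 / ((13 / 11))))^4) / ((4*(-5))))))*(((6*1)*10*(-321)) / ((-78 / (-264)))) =42877575 / 44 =974490.34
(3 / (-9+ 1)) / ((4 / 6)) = -9 / 16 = -0.56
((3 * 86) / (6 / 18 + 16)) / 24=129 / 196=0.66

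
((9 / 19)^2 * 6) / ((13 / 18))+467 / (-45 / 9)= -2147891 / 23465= -91.54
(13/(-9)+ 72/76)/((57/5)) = -425/9747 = -0.04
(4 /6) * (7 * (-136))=-1904 /3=-634.67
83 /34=2.44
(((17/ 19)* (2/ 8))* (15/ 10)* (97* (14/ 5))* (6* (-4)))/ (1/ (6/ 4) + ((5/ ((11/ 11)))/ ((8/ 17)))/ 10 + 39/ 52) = -83808/ 95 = -882.19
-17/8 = -2.12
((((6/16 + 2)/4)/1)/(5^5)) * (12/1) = 57/25000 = 0.00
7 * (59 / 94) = 413 / 94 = 4.39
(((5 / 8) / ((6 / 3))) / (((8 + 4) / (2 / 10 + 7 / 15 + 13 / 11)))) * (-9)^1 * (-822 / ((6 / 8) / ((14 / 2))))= 292495 / 88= 3323.81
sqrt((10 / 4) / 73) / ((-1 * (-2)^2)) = -sqrt(730) / 584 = -0.05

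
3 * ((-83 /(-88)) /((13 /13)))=249 /88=2.83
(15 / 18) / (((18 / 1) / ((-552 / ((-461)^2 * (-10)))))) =23 / 1912689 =0.00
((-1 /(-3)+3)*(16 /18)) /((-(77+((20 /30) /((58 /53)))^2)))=-33640 /878433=-0.04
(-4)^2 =16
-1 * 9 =-9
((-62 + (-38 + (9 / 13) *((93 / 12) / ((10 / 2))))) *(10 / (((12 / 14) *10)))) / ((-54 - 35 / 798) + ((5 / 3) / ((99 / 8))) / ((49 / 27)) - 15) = 1843861327 / 1101856340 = 1.67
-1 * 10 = -10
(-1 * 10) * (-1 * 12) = 120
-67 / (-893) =67 / 893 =0.08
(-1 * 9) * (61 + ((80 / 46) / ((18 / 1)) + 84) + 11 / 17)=-512872 / 391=-1311.69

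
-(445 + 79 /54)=-24109 /54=-446.46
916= 916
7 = 7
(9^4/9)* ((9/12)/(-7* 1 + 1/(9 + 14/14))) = -3645/46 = -79.24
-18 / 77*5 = -90 / 77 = -1.17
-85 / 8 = -10.62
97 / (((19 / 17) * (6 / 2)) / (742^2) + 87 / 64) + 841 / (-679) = 70.12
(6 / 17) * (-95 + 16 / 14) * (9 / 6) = -5913 / 119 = -49.69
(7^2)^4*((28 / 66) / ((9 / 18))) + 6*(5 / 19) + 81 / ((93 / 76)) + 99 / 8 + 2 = 760597558343 / 155496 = 4891428.45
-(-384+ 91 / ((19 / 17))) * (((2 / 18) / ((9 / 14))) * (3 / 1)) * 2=160972 / 513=313.79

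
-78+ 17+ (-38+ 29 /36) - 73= -6163 /36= -171.19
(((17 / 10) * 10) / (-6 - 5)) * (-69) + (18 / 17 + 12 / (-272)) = 80523 / 748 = 107.65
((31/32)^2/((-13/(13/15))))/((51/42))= -6727/130560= -0.05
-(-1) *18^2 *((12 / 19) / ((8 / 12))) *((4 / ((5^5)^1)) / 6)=3888 / 59375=0.07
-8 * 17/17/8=-1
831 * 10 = 8310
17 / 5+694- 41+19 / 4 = 13223 / 20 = 661.15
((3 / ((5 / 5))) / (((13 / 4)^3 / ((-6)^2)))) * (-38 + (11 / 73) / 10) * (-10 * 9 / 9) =14743296 / 12337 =1195.05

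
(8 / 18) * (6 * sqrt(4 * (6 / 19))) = 16 * sqrt(114) / 57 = 3.00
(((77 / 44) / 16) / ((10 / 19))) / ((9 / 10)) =133 / 576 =0.23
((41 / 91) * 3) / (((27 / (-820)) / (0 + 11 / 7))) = -369820 / 5733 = -64.51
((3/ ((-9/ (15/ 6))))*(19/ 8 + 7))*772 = -24125/ 4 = -6031.25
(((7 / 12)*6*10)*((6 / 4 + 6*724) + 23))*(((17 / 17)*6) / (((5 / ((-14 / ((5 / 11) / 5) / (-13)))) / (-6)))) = -169532748 / 13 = -13040980.62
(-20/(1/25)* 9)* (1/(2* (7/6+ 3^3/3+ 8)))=-123.85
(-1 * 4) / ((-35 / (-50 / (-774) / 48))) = 0.00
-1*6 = -6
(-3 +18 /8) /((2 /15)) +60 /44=-375 /88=-4.26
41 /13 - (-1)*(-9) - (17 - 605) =7568 /13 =582.15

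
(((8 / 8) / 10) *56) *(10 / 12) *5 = 70 / 3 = 23.33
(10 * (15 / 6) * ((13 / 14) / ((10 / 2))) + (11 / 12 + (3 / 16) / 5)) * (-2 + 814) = 272687 / 60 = 4544.78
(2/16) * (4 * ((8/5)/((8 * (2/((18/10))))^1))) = 9/100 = 0.09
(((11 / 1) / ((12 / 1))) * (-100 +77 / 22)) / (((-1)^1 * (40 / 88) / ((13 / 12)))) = 303589 / 1440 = 210.83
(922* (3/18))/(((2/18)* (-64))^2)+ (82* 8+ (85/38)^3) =18829774357/28094464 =670.23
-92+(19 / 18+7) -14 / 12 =-766 / 9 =-85.11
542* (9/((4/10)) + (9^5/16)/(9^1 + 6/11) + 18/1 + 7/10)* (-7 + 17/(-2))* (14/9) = -402550717/72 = -5590982.18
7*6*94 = 3948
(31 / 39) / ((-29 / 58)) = -62 / 39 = -1.59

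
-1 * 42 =-42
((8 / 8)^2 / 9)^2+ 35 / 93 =976 / 2511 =0.39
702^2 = 492804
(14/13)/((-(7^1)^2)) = -2/91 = -0.02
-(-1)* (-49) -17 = -66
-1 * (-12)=12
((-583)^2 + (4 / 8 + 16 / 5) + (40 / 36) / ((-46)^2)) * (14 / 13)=113276040304 / 309465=366038.29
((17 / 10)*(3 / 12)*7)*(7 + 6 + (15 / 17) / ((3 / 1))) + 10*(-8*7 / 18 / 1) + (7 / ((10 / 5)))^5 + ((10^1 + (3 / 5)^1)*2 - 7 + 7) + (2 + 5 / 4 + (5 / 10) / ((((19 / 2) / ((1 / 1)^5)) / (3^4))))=3077293 / 5472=562.37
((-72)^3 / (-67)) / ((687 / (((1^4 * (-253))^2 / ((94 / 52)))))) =207057337344 / 721121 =287132.59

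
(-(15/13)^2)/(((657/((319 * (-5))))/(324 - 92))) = 9251000/12337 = 749.86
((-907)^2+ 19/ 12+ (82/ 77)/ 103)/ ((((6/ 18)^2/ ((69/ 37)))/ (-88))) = -32413427152614/ 26677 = -1215032693.05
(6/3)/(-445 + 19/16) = -32/7101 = -0.00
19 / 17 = 1.12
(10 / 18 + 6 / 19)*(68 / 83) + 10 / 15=1.38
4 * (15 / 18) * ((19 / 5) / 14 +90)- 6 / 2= 6256 / 21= 297.90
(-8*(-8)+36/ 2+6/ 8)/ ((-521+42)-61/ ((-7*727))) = -1684459/ 9750280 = -0.17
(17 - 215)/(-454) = 99/227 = 0.44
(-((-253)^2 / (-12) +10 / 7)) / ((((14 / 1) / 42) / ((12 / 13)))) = 1343829 / 91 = 14767.35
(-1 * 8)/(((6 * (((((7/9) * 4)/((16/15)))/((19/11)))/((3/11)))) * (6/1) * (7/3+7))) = -114/29645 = -0.00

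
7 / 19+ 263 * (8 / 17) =40095 / 323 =124.13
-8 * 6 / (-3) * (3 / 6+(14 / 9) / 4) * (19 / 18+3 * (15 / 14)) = 60.73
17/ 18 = 0.94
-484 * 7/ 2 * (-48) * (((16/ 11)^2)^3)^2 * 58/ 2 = 5485384346137264128/ 25937424601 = 211485312.46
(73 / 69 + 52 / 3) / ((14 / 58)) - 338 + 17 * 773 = 2073550 / 161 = 12879.19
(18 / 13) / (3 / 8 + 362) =144 / 37687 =0.00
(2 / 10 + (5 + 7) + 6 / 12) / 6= 2.12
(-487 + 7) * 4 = -1920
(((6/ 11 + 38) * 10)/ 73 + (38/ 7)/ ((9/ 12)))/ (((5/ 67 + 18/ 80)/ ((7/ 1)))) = 565737280/ 1934427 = 292.46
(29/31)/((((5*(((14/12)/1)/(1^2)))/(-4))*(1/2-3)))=1392/5425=0.26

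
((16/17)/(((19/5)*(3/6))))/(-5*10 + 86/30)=-0.01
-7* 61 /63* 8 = -488 /9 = -54.22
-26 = -26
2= 2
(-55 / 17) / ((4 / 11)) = -8.90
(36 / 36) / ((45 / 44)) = 44 / 45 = 0.98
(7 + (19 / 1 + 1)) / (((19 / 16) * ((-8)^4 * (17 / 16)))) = 27 / 5168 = 0.01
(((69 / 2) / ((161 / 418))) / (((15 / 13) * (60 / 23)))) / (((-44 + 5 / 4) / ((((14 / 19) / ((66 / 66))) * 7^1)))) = -46046 / 12825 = -3.59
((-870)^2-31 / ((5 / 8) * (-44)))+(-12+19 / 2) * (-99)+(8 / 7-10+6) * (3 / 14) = 4081027801 / 5390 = 757148.02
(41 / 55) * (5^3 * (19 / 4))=19475 / 44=442.61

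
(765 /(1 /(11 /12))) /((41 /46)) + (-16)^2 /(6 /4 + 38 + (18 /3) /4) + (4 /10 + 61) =350309 /410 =854.41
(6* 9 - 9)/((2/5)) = 225/2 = 112.50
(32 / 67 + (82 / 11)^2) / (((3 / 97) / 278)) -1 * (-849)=4091153203 / 8107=504644.53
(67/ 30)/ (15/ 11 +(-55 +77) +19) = 737/ 13980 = 0.05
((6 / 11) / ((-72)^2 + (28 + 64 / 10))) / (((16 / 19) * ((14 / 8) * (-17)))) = -285 / 68308856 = -0.00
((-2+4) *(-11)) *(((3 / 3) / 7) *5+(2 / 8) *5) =-605 / 14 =-43.21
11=11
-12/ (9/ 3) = -4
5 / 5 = 1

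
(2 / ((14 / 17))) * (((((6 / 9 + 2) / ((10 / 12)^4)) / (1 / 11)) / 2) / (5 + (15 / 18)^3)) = 69797376 / 5271875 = 13.24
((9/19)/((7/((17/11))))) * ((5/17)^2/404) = 225/10047884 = 0.00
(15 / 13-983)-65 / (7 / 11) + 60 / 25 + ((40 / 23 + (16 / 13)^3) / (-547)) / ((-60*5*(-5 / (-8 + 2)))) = -26158662093867 / 24185399875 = -1081.59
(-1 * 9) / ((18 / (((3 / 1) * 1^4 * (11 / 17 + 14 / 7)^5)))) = -553584375 / 2839714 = -194.94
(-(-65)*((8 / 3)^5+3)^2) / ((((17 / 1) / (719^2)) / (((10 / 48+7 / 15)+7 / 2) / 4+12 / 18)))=6190933181236619777 / 96367968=64242645245.32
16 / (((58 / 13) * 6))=52 / 87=0.60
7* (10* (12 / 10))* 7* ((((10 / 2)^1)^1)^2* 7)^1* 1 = 102900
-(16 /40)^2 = -4 /25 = -0.16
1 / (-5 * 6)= -1 / 30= -0.03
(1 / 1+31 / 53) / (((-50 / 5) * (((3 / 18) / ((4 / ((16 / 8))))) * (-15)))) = 168 / 1325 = 0.13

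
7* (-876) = -6132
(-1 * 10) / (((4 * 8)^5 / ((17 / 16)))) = -85 / 268435456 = -0.00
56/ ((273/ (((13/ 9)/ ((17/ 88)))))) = 704/ 459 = 1.53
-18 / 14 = -9 / 7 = -1.29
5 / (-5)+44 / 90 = -23 / 45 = -0.51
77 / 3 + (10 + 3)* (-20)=-703 / 3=-234.33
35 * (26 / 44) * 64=14560 / 11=1323.64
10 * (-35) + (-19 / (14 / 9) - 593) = -955.21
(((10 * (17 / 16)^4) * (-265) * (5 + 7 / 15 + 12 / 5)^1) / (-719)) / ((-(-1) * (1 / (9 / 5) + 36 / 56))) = 27422867535 / 889397248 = 30.83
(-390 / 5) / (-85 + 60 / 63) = 1638 / 1765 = 0.93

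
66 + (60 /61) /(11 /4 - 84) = 261642 /3965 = 65.99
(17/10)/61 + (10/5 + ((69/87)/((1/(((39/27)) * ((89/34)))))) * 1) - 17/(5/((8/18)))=4757498/1353285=3.52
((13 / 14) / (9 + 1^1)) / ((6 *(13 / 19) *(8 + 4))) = 19 / 10080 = 0.00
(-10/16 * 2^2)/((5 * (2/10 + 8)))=-5/82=-0.06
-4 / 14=-2 / 7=-0.29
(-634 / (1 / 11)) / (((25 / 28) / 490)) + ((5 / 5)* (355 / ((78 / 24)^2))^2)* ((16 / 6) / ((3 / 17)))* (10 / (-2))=-5028750448144 / 1285245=-3912678.48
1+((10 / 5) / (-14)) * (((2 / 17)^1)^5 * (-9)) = 9939287 / 9938999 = 1.00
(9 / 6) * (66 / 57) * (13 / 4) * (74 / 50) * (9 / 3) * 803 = 38238057 / 1900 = 20125.29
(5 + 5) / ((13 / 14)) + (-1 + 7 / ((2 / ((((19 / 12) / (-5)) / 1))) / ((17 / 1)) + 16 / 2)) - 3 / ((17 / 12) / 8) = -486537 / 77792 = -6.25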